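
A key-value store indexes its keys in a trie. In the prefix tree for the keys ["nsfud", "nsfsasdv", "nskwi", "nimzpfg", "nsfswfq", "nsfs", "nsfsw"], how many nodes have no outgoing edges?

A leaf is a node with no children — equivalently, the end of a word that is not a proper prefix of any other stored word.
Those words: "nimzpfg", "nsfsasdv", "nsfswfq", "nsfud", "nskwi"
Leaf count: 5

5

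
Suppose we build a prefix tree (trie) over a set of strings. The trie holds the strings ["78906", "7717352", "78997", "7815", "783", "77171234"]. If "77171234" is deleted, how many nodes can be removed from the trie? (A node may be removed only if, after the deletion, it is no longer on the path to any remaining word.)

4

After clearing the end-marker at "77171234", prune upward until reaching a node still needed by another word.
The suffix "1234" (4 nodes) is used only by "77171234"; the node for "7717" still has the child "3", so pruning stops there.
Nodes removed: 4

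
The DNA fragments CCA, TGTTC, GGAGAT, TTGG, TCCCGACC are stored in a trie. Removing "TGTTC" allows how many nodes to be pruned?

4

A node on "TGTTC"'s path can go only if nothing else ends at it or branches off below it.
The suffix "GTTC" (4 nodes) is used only by "TGTTC"; the node for "T" still has the child "T", so pruning stops there.
Nodes removed: 4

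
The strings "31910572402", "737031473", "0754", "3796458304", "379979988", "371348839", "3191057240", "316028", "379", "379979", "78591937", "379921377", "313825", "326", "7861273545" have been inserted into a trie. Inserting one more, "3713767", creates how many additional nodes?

3

Walking "3713767" from the root, the first 4 characters ("3713") follow existing edges; "7" is the first miss.
New nodes needed: |"3713767"| − 4 = 7 − 4 = 3.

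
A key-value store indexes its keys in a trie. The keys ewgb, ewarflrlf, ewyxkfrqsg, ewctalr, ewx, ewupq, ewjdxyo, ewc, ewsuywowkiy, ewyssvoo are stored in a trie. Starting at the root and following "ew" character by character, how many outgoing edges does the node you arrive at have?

The children of the "ew" node are the distinct next characters among strings starting with "ew".
Distinct next characters after "ew": a, c, g, j, s, u, x, y.
That node has 8 child edges.

8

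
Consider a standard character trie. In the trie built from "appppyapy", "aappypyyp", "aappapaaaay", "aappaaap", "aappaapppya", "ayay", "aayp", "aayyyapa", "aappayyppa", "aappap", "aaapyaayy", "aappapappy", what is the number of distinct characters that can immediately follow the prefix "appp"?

1

Follow the path "appp" to its node, then look at its outgoing edges.
Distinct next characters after "appp": p.
That node has 1 child edge.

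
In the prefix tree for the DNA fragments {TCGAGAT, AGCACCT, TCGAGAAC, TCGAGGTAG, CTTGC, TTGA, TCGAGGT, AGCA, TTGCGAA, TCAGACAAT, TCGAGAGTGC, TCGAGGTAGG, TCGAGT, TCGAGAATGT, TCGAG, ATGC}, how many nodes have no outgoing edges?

12

Leaves are exactly the stored words that no other stored word extends.
Those words: "AGCACCT", "ATGC", "CTTGC", "TCAGACAAT", "TCGAGAAC", "TCGAGAATGT", "TCGAGAGTGC", "TCGAGAT", "TCGAGGTAGG", "TCGAGT", "TTGA", "TTGCGAA"
Leaf count: 12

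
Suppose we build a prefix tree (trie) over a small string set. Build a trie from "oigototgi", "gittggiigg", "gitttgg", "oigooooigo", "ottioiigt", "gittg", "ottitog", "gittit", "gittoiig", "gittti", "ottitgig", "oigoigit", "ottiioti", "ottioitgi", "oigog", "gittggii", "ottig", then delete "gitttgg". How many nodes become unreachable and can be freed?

A node on "gitttgg"'s path can go only if nothing else ends at it or branches off below it.
The suffix "gg" (2 nodes) is used only by "gitttgg"; the node for "gittt" still has the child "i", so pruning stops there.
Nodes removed: 2

2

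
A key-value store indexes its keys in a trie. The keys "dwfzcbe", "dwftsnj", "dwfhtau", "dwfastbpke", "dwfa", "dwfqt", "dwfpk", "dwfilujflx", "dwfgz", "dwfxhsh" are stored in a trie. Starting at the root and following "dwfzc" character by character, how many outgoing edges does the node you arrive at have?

1

The children of the "dwfzc" node are the distinct next characters among strings starting with "dwfzc".
Distinct next characters after "dwfzc": b.
That node has 1 child edge.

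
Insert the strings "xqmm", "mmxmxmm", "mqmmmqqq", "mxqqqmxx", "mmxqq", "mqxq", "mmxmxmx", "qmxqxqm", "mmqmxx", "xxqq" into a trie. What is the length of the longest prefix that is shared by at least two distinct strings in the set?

6

Look for the deepest trie node that still has at least two words in its subtree.
"mmxmxmm" and "mmxmxmx" agree on "mmxmxm" (6 characters) before diverging; nothing deeper is shared.
Longest shared-prefix length: 6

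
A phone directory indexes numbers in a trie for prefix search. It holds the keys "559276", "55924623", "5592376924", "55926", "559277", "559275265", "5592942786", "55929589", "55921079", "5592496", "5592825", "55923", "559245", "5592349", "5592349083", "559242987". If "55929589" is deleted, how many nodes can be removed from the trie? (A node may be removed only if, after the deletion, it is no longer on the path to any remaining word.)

3

After clearing the end-marker at "55929589", prune upward until reaching a node still needed by another word.
The suffix "589" (3 nodes) is used only by "55929589"; the node for "55929" still has the child "4", so pruning stops there.
Nodes removed: 3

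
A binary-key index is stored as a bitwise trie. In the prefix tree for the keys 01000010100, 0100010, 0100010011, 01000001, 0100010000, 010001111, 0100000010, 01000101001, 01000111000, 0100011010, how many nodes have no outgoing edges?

Leaves are exactly the stored words that no other stored word extends.
Those words: "0100000010", "01000001", "01000010100", "0100010000", "0100010011", "01000101001", "0100011010", "01000111000", "010001111"
Leaf count: 9

9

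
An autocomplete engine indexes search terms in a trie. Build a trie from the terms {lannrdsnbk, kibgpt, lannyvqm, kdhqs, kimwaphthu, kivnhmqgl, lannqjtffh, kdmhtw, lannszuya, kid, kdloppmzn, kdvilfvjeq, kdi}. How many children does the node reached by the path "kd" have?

5

Follow the path "kd" to its node, then look at its outgoing edges.
Characters that immediately follow "kd" among the stored strings: {h, i, l, m, v}.
That node has 5 child edges.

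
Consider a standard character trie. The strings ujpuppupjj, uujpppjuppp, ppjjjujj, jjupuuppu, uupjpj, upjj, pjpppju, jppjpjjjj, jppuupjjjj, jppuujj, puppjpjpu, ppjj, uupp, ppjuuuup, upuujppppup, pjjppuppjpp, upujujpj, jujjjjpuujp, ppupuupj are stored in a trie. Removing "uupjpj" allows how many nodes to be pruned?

3

After clearing the end-marker at "uupjpj", prune upward until reaching a node still needed by another word.
The suffix "jpj" (3 nodes) is used only by "uupjpj"; the node for "uup" still has the child "p", so pruning stops there.
Nodes removed: 3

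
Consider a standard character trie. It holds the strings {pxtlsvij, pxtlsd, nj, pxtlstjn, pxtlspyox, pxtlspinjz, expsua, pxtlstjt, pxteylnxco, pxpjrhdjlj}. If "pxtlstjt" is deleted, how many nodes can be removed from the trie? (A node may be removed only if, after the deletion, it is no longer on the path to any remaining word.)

Walk "pxtlstjt" from the leaf back toward the root, removing each node that no remaining word uses.
The suffix "t" (1 node) is used only by "pxtlstjt"; the node for "pxtlstj" still has the child "n", so pruning stops there.
Nodes removed: 1

1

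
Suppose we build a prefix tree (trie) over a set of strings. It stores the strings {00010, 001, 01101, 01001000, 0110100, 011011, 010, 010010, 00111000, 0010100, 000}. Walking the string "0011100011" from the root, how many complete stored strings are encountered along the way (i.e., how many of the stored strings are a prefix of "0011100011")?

2

Walk "0011100011" from the root; an end-of-word marker is hit whenever a stored word is a prefix of "0011100011".
Prefixes of the query that are stored words: "001", "00111000"
Count: 2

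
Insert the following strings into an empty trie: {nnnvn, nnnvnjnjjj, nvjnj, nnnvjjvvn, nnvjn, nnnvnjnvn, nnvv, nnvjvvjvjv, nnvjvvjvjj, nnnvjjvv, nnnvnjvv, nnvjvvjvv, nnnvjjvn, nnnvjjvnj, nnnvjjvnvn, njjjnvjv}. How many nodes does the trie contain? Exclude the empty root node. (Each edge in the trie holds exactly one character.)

Count nodes per top-level branch (shared prefixes stored once):
  'n'-branch (njjjnvjv, nnnvjjvn, nnnvjjvnj, nnnvjjvnvn, nnnvjjvv, nnnvjjvvn, nnnvn, nnnvnjnjjj, nnnvnjnvn, nnnvnjvv, nnvjn, nnvjvvjvjj, nnvjvvjvjv, nnvjvvjvv, nnvv, nvjnj): 46 nodes
Sum: 46

46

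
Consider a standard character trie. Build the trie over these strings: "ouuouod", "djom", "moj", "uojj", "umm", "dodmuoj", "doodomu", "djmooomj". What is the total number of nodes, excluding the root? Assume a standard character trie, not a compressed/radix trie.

37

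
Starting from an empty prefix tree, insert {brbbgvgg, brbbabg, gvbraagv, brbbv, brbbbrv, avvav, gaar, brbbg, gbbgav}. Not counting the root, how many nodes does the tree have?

36

Count nodes per top-level branch (shared prefixes stored once):
  'a'-branch (avvav): 5 nodes
  'b'-branch (brbbabg, brbbbrv, brbbg, brbbgvgg, brbbv): 15 nodes
  'g'-branch (gaar, gbbgav, gvbraagv): 16 nodes
Sum: 36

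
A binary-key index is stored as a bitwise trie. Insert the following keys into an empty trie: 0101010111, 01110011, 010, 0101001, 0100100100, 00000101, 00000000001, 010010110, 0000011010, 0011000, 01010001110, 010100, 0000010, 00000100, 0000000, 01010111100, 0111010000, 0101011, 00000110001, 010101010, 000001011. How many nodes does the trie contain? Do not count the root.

71

Count nodes per top-level branch (shared prefixes stored once):
  '0'-branch (0000000, 00000000001, 0000010, 00000100, 00000101, 000001011, 00000110001, 0000011010, 0011000, 010, 0100100100, 010010110, 010100, 01010001110, 0101001, 010101010, 0101010111, 0101011, 01010111100, 01110011, 0111010000): 71 nodes
Sum: 71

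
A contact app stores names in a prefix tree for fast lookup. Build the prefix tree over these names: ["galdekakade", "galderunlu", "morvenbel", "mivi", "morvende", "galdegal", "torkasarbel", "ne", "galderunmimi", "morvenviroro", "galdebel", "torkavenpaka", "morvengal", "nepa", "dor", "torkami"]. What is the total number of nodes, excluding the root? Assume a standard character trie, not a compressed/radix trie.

Insert word by word; a character creates a node only if that edge doesn't already exist:
  "galdekakade" → 11 new (g, a, l, d, e, k, a, k, a, d, e)
  "galderunlu" → prefix "galde" already present; 5 new (r, u, n, l, u)
  "morvenbel" → 9 new (m, o, r, v, e, n, b, e, l)
  "mivi" → prefix "m" already present; 3 new (i, v, i)
  "morvende" → prefix "morven" already present; 2 new (d, e)
  "galdegal" → prefix "galde" already present; 3 new (g, a, l)
  "torkasarbel" → 11 new (t, o, r, k, a, s, a, r, b, e, l)
  "ne" → 2 new (n, e)
  "galderunmimi" → prefix "galderun" already present; 4 new (m, i, m, i)
  "morvenviroro" → prefix "morven" already present; 6 new (v, i, r, o, r, o)
  "galdebel" → prefix "galde" already present; 3 new (b, e, l)
  "torkavenpaka" → prefix "torka" already present; 7 new (v, e, n, p, a, k, a)
  "morvengal" → prefix "morven" already present; 3 new (g, a, l)
  "nepa" → prefix "ne" already present; 2 new (p, a)
  "dor" → 3 new (d, o, r)
  "torkami" → prefix "torka" already present; 2 new (m, i)
Total nodes = 11 + 5 + 9 + 3 + 2 + 3 + 11 + 2 + 4 + 6 + 3 + 7 + 3 + 2 + 3 + 2 = 76

76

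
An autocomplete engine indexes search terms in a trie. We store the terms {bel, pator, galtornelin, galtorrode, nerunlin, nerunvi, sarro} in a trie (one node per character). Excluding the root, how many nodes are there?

38

Trie structure (* marks end of a word):
(root)
├─ b
│  └─ e
│     └─ l *
├─ g
│  └─ a
│     └─ l
│        └─ t
│           └─ o
│              └─ r
│                 ├─ n
│                 │  └─ e
│                 │     └─ l
│                 │        └─ i
│                 │           └─ n *
│                 └─ r
│                    └─ o
│                       └─ d
│                          └─ e *
├─ n
│  └─ e
│     └─ r
│        └─ u
│           └─ n
│              ├─ l
│              │  └─ i
│              │     └─ n *
│              └─ v
│                 └─ i *
├─ p
│  └─ a
│     └─ t
│        └─ o
│           └─ r *
└─ s
   └─ a
      └─ r
         └─ r
            └─ o *
Counting every labelled node above: 38.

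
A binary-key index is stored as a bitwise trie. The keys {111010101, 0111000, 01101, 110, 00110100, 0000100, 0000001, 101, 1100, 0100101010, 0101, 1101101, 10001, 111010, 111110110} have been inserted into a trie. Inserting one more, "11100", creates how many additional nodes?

1

"1110" is already a path in the trie; the remaining "0" must be added.
Each of the 1 remaining characters creates one node.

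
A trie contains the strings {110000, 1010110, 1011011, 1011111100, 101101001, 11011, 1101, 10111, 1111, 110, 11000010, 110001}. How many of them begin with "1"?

12

Walk to "1"; the words in its subtree are exactly those with that prefix.
Words under "1": 1010110, 101101001, 1011011, 10111, 1011111100, 110, 110000, 11000010, 110001, 1101, 11011, 1111
Count: 12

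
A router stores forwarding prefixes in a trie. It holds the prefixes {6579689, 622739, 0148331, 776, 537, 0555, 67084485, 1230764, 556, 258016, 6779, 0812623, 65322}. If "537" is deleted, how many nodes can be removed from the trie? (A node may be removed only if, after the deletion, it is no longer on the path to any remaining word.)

After clearing the end-marker at "537", prune upward until reaching a node still needed by another word.
The suffix "37" (2 nodes) is used only by "537"; the node for "5" still has the child "5", so pruning stops there.
Nodes removed: 2

2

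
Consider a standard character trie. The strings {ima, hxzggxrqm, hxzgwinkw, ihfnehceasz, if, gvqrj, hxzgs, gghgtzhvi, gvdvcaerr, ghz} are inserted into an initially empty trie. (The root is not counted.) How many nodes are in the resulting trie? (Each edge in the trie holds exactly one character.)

51

For each word, the new-node count is its length minus the longest prefix already in the trie:
  "ima" → 3 new (i, m, a)
  "hxzggxrqm" → 9 new (h, x, z, g, g, x, r, q, m)
  "hxzgwinkw" → prefix "hxzg" already present; 5 new (w, i, n, k, w)
  "ihfnehceasz" → prefix "i" already present; 10 new (h, f, n, e, h, c, e, a, s, z)
  "if" → prefix "i" already present; 1 new (f)
  "gvqrj" → 5 new (g, v, q, r, j)
  "hxzgs" → prefix "hxzg" already present; 1 new (s)
  "gghgtzhvi" → prefix "g" already present; 8 new (g, h, g, t, z, h, v, i)
  "gvdvcaerr" → prefix "gv" already present; 7 new (d, v, c, a, e, r, r)
  "ghz" → prefix "g" already present; 2 new (h, z)
Total nodes = 3 + 9 + 5 + 10 + 1 + 5 + 1 + 8 + 7 + 2 = 51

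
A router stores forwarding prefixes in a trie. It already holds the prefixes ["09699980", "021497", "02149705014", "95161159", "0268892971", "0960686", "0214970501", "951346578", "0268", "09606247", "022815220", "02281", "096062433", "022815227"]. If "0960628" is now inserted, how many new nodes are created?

"096062" is already a path in the trie; the remaining "8" must be added.
So 7 − 6 = 1 new nodes.

1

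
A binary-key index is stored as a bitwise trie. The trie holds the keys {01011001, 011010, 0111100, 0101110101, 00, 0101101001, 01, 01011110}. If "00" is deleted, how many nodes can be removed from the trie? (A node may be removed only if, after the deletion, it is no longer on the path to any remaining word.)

After clearing the end-marker at "00", prune upward until reaching a node still needed by another word.
The suffix "0" (1 node) is used only by "00"; the node for "0" still has the child "1", so pruning stops there.
Nodes removed: 1

1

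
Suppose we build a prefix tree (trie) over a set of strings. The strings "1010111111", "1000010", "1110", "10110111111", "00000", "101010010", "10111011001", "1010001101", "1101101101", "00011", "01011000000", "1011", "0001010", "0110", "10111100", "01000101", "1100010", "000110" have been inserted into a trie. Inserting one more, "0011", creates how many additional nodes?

2

"00" is already a path in the trie; the remaining "11" must be added.
New nodes needed: |"0011"| − 2 = 4 − 2 = 2.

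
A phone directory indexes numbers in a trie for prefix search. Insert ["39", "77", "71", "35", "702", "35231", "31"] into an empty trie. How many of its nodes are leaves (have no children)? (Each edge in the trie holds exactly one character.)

A leaf is a node with no children — equivalently, the end of a word that is not a proper prefix of any other stored word.
Those words: "31", "35231", "39", "702", "71", "77"
Leaf count: 6

6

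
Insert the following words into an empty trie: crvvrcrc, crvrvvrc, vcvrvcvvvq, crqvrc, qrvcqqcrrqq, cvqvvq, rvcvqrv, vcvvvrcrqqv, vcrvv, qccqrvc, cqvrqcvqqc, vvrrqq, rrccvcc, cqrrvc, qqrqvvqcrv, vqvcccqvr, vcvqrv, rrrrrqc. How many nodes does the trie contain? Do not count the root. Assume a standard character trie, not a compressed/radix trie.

116

Insert word by word; a character creates a node only if that edge doesn't already exist:
  "crvvrcrc" → 8 new (c, r, v, v, r, c, r, c)
  "crvrvvrc" → prefix "crv" already present; 5 new (r, v, v, r, c)
  "vcvrvcvvvq" → 10 new (v, c, v, r, v, c, v, v, v, q)
  "crqvrc" → prefix "cr" already present; 4 new (q, v, r, c)
  "qrvcqqcrrqq" → 11 new (q, r, v, c, q, q, c, r, r, q, q)
  "cvqvvq" → prefix "c" already present; 5 new (v, q, v, v, q)
  "rvcvqrv" → 7 new (r, v, c, v, q, r, v)
  "vcvvvrcrqqv" → prefix "vcv" already present; 8 new (v, v, r, c, r, q, q, v)
  "vcrvv" → prefix "vc" already present; 3 new (r, v, v)
  "qccqrvc" → prefix "q" already present; 6 new (c, c, q, r, v, c)
  "cqvrqcvqqc" → prefix "c" already present; 9 new (q, v, r, q, c, v, q, q, c)
  "vvrrqq" → prefix "v" already present; 5 new (v, r, r, q, q)
  "rrccvcc" → prefix "r" already present; 6 new (r, c, c, v, c, c)
  "cqrrvc" → prefix "cq" already present; 4 new (r, r, v, c)
  "qqrqvvqcrv" → prefix "q" already present; 9 new (q, r, q, v, v, q, c, r, v)
  "vqvcccqvr" → prefix "v" already present; 8 new (q, v, c, c, c, q, v, r)
  "vcvqrv" → prefix "vcv" already present; 3 new (q, r, v)
  "rrrrrqc" → prefix "rr" already present; 5 new (r, r, r, q, c)
Total nodes = 8 + 5 + 10 + 4 + 11 + 5 + 7 + 8 + 3 + 6 + 9 + 5 + 6 + 4 + 9 + 8 + 3 + 5 = 116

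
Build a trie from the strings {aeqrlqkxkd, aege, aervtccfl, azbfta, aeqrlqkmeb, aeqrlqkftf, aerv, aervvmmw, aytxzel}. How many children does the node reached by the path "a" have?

Walk "a" from the root, arriving at one node.
Distinct next characters after "a": e, y, z.
That node has 3 child edges.

3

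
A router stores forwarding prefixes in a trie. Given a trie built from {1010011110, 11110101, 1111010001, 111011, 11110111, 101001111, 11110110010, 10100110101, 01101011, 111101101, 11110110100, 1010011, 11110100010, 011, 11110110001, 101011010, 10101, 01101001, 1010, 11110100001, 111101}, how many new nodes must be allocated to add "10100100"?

2

"101001" is already a path in the trie; the remaining "00" must be added.
New nodes needed: |"10100100"| − 6 = 8 − 6 = 2.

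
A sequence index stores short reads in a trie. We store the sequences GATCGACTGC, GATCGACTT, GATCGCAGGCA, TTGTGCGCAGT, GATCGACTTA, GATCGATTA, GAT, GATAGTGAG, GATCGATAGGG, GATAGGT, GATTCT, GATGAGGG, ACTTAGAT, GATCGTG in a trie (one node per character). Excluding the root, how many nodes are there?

Count nodes per top-level branch (shared prefixes stored once):
  'A'-branch (ACTTAGAT): 8 nodes
  'G'-branch (GAT, GATAGGT, GATAGTGAG, GATCGACTGC, GATCGACTT, GATCGACTTA, GATCGATAGGG, GATCGATTA, GATCGCAGGCA, GATCGTG, GATGAGGG, GATTCT): 43 nodes
  'T'-branch (TTGTGCGCAGT): 11 nodes
Sum: 62

62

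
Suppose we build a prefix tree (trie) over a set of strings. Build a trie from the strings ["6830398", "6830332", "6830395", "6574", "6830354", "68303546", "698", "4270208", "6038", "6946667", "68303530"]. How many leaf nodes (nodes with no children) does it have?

10

A leaf is a node with no children — equivalently, the end of a word that is not a proper prefix of any other stored word.
Those words: "4270208", "6038", "6574", "6830332", "68303530", "68303546", "6830395", "6830398", "6946667", "698"
Leaf count: 10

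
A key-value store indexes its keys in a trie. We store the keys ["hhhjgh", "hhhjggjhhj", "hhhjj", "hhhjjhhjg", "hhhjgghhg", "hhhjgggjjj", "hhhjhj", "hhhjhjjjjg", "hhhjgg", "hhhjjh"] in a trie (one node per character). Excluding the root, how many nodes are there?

29

Insert word by word; a character creates a node only if that edge doesn't already exist:
  "hhhjgh" → 6 new (h, h, h, j, g, h)
  "hhhjggjhhj" → prefix "hhhjg" already present; 5 new (g, j, h, h, j)
  "hhhjj" → prefix "hhhj" already present; 1 new (j)
  "hhhjjhhjg" → prefix "hhhjj" already present; 4 new (h, h, j, g)
  "hhhjgghhg" → prefix "hhhjgg" already present; 3 new (h, h, g)
  "hhhjgggjjj" → prefix "hhhjgg" already present; 4 new (g, j, j, j)
  "hhhjhj" → prefix "hhhj" already present; 2 new (h, j)
  "hhhjhjjjjg" → prefix "hhhjhj" already present; 4 new (j, j, j, g)
  "hhhjgg" → prefix "hhhjgg" already present; 0 new (none)
  "hhhjjh" → prefix "hhhjjh" already present; 0 new (none)
Total nodes = 6 + 5 + 1 + 4 + 3 + 4 + 2 + 4 + 0 + 0 = 29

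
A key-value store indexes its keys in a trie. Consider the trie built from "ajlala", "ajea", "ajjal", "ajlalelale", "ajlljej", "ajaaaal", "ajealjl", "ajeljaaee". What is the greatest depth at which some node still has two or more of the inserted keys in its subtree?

5

Equivalently: take the maximum, over all pairs, of their longest common prefix length.
e.g. "ajlala" and "ajlalelale" share the prefix "ajlal" of length 5; no pair shares a longer one.
Longest shared-prefix length: 5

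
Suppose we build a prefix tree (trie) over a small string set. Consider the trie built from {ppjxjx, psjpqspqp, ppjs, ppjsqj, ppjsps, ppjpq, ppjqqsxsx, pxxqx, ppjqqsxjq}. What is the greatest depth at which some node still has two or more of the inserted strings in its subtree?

7

Equivalently: take the maximum, over all pairs, of their longest common prefix length.
e.g. "ppjqqsxjq" and "ppjqqsxsx" share the prefix "ppjqqsx" of length 7; no pair shares a longer one.
Longest shared-prefix length: 7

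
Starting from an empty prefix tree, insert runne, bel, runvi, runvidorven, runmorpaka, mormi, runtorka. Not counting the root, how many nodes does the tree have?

33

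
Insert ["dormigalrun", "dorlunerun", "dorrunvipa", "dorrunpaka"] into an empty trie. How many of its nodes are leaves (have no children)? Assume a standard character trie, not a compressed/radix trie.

4

Leaves are exactly the stored words that no other stored word extends.
Those words: "dorlunerun", "dormigalrun", "dorrunpaka", "dorrunvipa"
Leaf count: 4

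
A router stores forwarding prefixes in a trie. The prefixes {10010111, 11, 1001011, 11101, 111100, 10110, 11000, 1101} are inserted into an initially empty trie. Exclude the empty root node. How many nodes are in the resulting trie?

22

Trie structure (* marks end of a word):
(root)
└─ 1
   ├─ 0
   │  ├─ 0
   │  │  └─ 1
   │  │     └─ 0
   │  │        └─ 1
   │  │           └─ 1 *
   │  │              └─ 1 *
   │  └─ 1
   │     └─ 1
   │        └─ 0 *
   └─ 1 *
      ├─ 0
      │  ├─ 0
      │  │  └─ 0 *
      │  └─ 1 *
      └─ 1
         ├─ 0
         │  └─ 1 *
         └─ 1
            └─ 0
               └─ 0 *
Counting every labelled node above: 22.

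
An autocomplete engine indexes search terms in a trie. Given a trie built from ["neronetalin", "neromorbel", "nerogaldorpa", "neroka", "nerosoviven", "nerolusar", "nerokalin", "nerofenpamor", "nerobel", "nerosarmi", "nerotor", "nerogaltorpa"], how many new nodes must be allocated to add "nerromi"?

The longest prefix of "nerromi" already in the trie is "ner" (length 3).
New nodes needed: |"nerromi"| − 3 = 7 − 3 = 4.

4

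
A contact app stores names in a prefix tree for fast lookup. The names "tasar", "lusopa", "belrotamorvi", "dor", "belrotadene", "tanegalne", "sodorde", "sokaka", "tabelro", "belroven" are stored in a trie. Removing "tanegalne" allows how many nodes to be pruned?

A node on "tanegalne"'s path can go only if nothing else ends at it or branches off below it.
The suffix "negalne" (7 nodes) is used only by "tanegalne"; the node for "ta" still has the child "s", so pruning stops there.
Nodes removed: 7

7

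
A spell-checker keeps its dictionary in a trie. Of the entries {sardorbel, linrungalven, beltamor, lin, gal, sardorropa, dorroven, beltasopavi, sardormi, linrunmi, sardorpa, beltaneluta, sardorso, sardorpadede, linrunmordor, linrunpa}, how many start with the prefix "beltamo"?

Filter for entries beginning with "beltamo":
Matches: "beltamor"
Count: 1

1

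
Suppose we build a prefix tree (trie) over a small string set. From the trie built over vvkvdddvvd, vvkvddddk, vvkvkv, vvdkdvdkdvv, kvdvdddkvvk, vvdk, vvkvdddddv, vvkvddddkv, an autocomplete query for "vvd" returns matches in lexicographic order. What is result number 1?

Words with prefix "vvd", in lexicographic order: "vvdk", "vvdkdvdkdvv"
The 1st is vvdk.

vvdk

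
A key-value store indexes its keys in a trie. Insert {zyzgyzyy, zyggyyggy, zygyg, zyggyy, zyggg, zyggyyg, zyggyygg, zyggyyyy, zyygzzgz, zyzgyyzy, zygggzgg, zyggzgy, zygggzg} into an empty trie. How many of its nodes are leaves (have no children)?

Leaves are exactly the stored words that no other stored word extends.
Those words: "zygggzgg", "zyggyyggy", "zyggyyyy", "zyggzgy", "zygyg", "zyygzzgz", "zyzgyyzy", "zyzgyzyy"
Leaf count: 8

8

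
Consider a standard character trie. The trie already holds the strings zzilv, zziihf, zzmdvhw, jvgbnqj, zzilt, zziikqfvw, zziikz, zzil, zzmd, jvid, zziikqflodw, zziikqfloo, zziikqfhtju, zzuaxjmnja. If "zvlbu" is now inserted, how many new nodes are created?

4

"z" is already a path in the trie; the remaining "vlbu" must be added.
New nodes needed: |"zvlbu"| − 1 = 5 − 1 = 4.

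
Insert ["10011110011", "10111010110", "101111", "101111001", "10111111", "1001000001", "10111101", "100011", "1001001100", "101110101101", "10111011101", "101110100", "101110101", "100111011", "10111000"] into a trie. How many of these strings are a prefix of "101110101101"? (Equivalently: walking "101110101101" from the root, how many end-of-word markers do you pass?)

3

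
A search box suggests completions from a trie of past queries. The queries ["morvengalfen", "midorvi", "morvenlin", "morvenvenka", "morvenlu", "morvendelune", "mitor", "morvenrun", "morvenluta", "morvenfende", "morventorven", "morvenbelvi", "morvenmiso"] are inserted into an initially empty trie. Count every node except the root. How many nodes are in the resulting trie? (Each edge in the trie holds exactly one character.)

Trace insertions, counting only characters that open a new branch:
  "morvengalfen" → 12 new (m, o, r, v, e, n, g, a, l, f, e, n)
  "midorvi" → prefix "m" already present; 6 new (i, d, o, r, v, i)
  "morvenlin" → prefix "morven" already present; 3 new (l, i, n)
  "morvenvenka" → prefix "morven" already present; 5 new (v, e, n, k, a)
  "morvenlu" → prefix "morvenl" already present; 1 new (u)
  "morvendelune" → prefix "morven" already present; 6 new (d, e, l, u, n, e)
  "mitor" → prefix "mi" already present; 3 new (t, o, r)
  "morvenrun" → prefix "morven" already present; 3 new (r, u, n)
  "morvenluta" → prefix "morvenlu" already present; 2 new (t, a)
  "morvenfende" → prefix "morven" already present; 5 new (f, e, n, d, e)
  "morventorven" → prefix "morven" already present; 6 new (t, o, r, v, e, n)
  "morvenbelvi" → prefix "morven" already present; 5 new (b, e, l, v, i)
  "morvenmiso" → prefix "morven" already present; 4 new (m, i, s, o)
Total nodes = 12 + 6 + 3 + 5 + 1 + 6 + 3 + 3 + 2 + 5 + 6 + 5 + 4 = 61

61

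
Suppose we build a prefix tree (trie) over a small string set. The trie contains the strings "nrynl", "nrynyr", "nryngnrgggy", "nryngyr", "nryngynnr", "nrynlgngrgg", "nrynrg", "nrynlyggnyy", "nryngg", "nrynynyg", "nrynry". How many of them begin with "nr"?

11

Walk to "nr"; the words in its subtree are exactly those with that prefix.
Words under "nr": nryngg, nryngnrgggy, nryngynnr, nryngyr, nrynl, nrynlgngrgg, nrynlyggnyy, nrynrg, nrynry, nrynynyg, nrynyr
Count: 11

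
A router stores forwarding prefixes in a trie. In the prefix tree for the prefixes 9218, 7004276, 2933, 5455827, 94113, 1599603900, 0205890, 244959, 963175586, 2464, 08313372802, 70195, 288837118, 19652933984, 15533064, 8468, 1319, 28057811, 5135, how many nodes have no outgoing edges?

19

Leaves are exactly the stored words that no other stored word extends.
Those words: "0205890", "08313372802", "1319", "15533064", "1599603900", "19652933984", "244959", "2464", "28057811", "288837118", "2933", "5135", "5455827", "7004276", "70195", "8468", "9218", "94113", "963175586"
Leaf count: 19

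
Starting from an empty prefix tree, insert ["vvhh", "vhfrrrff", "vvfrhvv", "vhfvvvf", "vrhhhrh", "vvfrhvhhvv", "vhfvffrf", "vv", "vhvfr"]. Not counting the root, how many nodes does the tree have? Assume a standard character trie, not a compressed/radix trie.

37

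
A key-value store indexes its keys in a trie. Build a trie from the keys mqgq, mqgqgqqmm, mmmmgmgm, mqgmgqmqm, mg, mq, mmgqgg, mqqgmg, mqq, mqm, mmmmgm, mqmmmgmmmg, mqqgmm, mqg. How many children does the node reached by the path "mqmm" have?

Walk "mqmm" from the root, arriving at one node.
Characters that immediately follow "mqmm" among the stored strings: {m}.
That node has 1 child edge.

1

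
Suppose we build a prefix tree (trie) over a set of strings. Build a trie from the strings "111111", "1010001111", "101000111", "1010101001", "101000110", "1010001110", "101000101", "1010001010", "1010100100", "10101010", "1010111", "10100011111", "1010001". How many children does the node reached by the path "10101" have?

2

The children of the "10101" node are the distinct next characters among strings starting with "10101".
Distinct next characters after "10101": 0, 1.
That node has 2 child edges.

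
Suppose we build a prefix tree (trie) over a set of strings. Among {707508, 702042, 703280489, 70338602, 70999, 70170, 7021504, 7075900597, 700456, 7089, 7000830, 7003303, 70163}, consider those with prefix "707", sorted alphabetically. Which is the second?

7075900597

Words with prefix "707", in lexicographic order: "707508", "7075900597"
Position 2: 7075900597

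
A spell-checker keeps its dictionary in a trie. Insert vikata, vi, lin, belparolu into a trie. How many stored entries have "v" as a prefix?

Traverse to the node for "v", then collect every word in that subtree.
Words under "v": vi, vikata
Count: 2

2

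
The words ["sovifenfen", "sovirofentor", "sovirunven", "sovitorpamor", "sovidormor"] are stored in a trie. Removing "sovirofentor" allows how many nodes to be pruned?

7

After clearing the end-marker at "sovirofentor", prune upward until reaching a node still needed by another word.
The suffix "ofentor" (7 nodes) is used only by "sovirofentor"; the node for "sovir" still has the child "u", so pruning stops there.
Nodes removed: 7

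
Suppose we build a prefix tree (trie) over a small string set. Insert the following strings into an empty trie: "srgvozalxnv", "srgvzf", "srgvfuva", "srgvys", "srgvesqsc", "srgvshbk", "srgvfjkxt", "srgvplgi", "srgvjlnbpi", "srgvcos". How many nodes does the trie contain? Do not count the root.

Insert word by word; a character creates a node only if that edge doesn't already exist:
  "srgvozalxnv" → 11 new (s, r, g, v, o, z, a, l, x, n, v)
  "srgvzf" → prefix "srgv" already present; 2 new (z, f)
  "srgvfuva" → prefix "srgv" already present; 4 new (f, u, v, a)
  "srgvys" → prefix "srgv" already present; 2 new (y, s)
  "srgvesqsc" → prefix "srgv" already present; 5 new (e, s, q, s, c)
  "srgvshbk" → prefix "srgv" already present; 4 new (s, h, b, k)
  "srgvfjkxt" → prefix "srgvf" already present; 4 new (j, k, x, t)
  "srgvplgi" → prefix "srgv" already present; 4 new (p, l, g, i)
  "srgvjlnbpi" → prefix "srgv" already present; 6 new (j, l, n, b, p, i)
  "srgvcos" → prefix "srgv" already present; 3 new (c, o, s)
Total nodes = 11 + 2 + 4 + 2 + 5 + 4 + 4 + 4 + 6 + 3 = 45

45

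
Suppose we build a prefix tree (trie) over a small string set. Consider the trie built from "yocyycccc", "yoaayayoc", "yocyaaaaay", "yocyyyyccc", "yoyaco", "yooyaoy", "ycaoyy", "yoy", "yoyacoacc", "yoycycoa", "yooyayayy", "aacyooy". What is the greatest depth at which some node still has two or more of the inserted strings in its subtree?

The deepest shared node is where two words last agree before diverging.
"yoyaco" and "yoyacoacc" agree on "yoyaco" (6 characters) before diverging; nothing deeper is shared.
Longest shared-prefix length: 6

6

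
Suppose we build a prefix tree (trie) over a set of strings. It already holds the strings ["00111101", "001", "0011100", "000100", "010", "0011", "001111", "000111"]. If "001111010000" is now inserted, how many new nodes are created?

Walking "001111010000" from the root, the first 8 characters ("00111101") follow existing edges; "0" is the first miss.
New nodes needed: |"001111010000"| − 8 = 12 − 8 = 4.

4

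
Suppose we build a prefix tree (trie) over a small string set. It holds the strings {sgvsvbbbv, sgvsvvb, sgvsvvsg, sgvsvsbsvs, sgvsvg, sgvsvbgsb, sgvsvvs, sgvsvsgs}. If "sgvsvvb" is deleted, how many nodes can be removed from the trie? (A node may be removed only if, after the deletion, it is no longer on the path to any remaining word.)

1

A node on "sgvsvvb"'s path can go only if nothing else ends at it or branches off below it.
The suffix "b" (1 node) is used only by "sgvsvvb"; the node for "sgvsvv" still has the child "s", so pruning stops there.
Nodes removed: 1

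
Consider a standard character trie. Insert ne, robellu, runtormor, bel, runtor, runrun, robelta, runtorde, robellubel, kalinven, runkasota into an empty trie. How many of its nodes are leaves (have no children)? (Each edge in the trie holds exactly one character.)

9

A leaf is a node with no children — equivalently, the end of a word that is not a proper prefix of any other stored word.
Those words: "bel", "kalinven", "ne", "robellubel", "robelta", "runkasota", "runrun", "runtorde", "runtormor"
Leaf count: 9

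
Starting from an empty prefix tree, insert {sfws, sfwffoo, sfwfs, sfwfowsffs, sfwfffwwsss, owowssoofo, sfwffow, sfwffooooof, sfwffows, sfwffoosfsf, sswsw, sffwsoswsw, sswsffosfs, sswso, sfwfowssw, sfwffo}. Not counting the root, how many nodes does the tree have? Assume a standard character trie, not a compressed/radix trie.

Insert word by word; a character creates a node only if that edge doesn't already exist:
  "sfws" → 4 new (s, f, w, s)
  "sfwffoo" → prefix "sfw" already present; 4 new (f, f, o, o)
  "sfwfs" → prefix "sfwf" already present; 1 new (s)
  "sfwfowsffs" → prefix "sfwf" already present; 6 new (o, w, s, f, f, s)
  "sfwfffwwsss" → prefix "sfwff" already present; 6 new (f, w, w, s, s, s)
  "owowssoofo" → 10 new (o, w, o, w, s, s, o, o, f, o)
  "sfwffow" → prefix "sfwffo" already present; 1 new (w)
  "sfwffooooof" → prefix "sfwffoo" already present; 4 new (o, o, o, f)
  "sfwffows" → prefix "sfwffow" already present; 1 new (s)
  "sfwffoosfsf" → prefix "sfwffoo" already present; 4 new (s, f, s, f)
  "sswsw" → prefix "s" already present; 4 new (s, w, s, w)
  "sffwsoswsw" → prefix "sf" already present; 8 new (f, w, s, o, s, w, s, w)
  "sswsffosfs" → prefix "ssws" already present; 6 new (f, f, o, s, f, s)
  "sswso" → prefix "ssws" already present; 1 new (o)
  "sfwfowssw" → prefix "sfwfows" already present; 2 new (s, w)
  "sfwffo" → prefix "sfwffo" already present; 0 new (none)
Total nodes = 4 + 4 + 1 + 6 + 6 + 10 + 1 + 4 + 1 + 4 + 4 + 8 + 6 + 1 + 2 + 0 = 62

62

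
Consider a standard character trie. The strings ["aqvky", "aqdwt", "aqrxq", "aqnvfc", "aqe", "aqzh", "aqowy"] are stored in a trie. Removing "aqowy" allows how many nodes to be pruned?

3

A node on "aqowy"'s path can go only if nothing else ends at it or branches off below it.
The suffix "owy" (3 nodes) is used only by "aqowy"; the node for "aq" still has the child "v", so pruning stops there.
Nodes removed: 3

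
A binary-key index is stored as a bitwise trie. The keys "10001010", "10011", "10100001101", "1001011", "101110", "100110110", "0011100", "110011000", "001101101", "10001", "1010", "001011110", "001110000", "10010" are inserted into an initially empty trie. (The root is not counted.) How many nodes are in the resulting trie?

Count nodes per top-level branch (shared prefixes stored once):
  '0'-branch (001011110, 001101101, 0011100, 001110000): 20 nodes
  '1'-branch (10001, 10001010, 10010, 1001011, 10011, 100110110, 1010, 10100001101, 101110, 110011000): 37 nodes
Sum: 57

57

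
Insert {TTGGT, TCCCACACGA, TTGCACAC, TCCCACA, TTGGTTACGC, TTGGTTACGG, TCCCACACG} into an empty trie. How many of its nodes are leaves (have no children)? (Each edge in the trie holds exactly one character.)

Leaves are exactly the stored words that no other stored word extends.
Those words: "TCCCACACGA", "TTGCACAC", "TTGGTTACGC", "TTGGTTACGG"
Leaf count: 4

4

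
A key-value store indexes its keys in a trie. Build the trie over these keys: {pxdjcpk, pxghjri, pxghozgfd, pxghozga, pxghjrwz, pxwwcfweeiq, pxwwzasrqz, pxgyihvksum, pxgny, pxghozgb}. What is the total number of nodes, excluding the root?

46

Insert word by word; a character creates a node only if that edge doesn't already exist:
  "pxdjcpk" → 7 new (p, x, d, j, c, p, k)
  "pxghjri" → prefix "px" already present; 5 new (g, h, j, r, i)
  "pxghozgfd" → prefix "pxgh" already present; 5 new (o, z, g, f, d)
  "pxghozga" → prefix "pxghozg" already present; 1 new (a)
  "pxghjrwz" → prefix "pxghjr" already present; 2 new (w, z)
  "pxwwcfweeiq" → prefix "px" already present; 9 new (w, w, c, f, w, e, e, i, q)
  "pxwwzasrqz" → prefix "pxww" already present; 6 new (z, a, s, r, q, z)
  "pxgyihvksum" → prefix "pxg" already present; 8 new (y, i, h, v, k, s, u, m)
  "pxgny" → prefix "pxg" already present; 2 new (n, y)
  "pxghozgb" → prefix "pxghozg" already present; 1 new (b)
Total nodes = 7 + 5 + 5 + 1 + 2 + 9 + 6 + 8 + 2 + 1 = 46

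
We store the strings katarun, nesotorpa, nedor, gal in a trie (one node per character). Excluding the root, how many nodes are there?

Trie structure (* marks end of a word):
(root)
├─ g
│  └─ a
│     └─ l *
├─ k
│  └─ a
│     └─ t
│        └─ a
│           └─ r
│              └─ u
│                 └─ n *
└─ n
   └─ e
      ├─ d
      │  └─ o
      │     └─ r *
      └─ s
         └─ o
            └─ t
               └─ o
                  └─ r
                     └─ p
                        └─ a *
Counting every labelled node above: 22.

22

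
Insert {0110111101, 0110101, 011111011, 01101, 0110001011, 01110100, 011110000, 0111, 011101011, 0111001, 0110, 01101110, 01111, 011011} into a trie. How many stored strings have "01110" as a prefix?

Walk to "01110"; the words in its subtree are exactly those with that prefix.
Words under "01110": 0111001, 01110100, 011101011
Count: 3

3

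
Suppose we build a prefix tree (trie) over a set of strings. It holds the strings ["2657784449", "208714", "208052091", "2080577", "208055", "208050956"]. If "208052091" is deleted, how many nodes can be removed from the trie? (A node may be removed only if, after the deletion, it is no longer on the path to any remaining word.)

Walk "208052091" from the leaf back toward the root, removing each node that no remaining word uses.
The suffix "2091" (4 nodes) is used only by "208052091"; the node for "20805" still has the child "7", so pruning stops there.
Nodes removed: 4

4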